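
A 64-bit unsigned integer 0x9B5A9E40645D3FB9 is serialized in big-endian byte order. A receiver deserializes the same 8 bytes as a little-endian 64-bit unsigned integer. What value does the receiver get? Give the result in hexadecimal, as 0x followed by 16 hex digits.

Stored big-endian, the bytes at ascending addresses are 9B 5A 9E 40 64 5D 3F B9.
Read back as little-endian, the first byte is least significant, giving 0xB93F5D64409E5A9B.

0xB93F5D64409E5A9B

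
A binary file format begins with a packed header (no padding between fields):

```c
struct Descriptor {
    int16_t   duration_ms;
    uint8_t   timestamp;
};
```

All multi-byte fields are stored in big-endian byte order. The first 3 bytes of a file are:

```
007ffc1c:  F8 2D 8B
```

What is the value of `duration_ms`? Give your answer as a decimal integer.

-2003

`duration_ms` is the first field, at byte offset 0, occupying 2 bytes.
Bytes at offsets 0..1: F8 2D.
Big-endian stores the most-significant byte at the lowest address.
The bytes are already most-significant first: 0xF82D.
Top bit is set, so as a signed 16-bit value this is 0xF82D − 2^16 = -2003.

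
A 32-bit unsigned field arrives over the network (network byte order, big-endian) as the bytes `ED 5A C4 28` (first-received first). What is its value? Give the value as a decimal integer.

Big-endian stores the most-significant byte at the lowest address.
The bytes are already most-significant first: 0xED5AC428.
0xED5AC428 = 3982148648.

3982148648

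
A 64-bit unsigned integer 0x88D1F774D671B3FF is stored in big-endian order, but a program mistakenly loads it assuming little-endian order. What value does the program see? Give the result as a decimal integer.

18425195666402169224

Stored big-endian, the bytes at ascending addresses are 88 D1 F7 74 D6 71 B3 FF.
Read back as little-endian, the first byte is least significant, giving 0xFFB371D674F7D188.
0xFFB371D674F7D188 = 18425195666402169224.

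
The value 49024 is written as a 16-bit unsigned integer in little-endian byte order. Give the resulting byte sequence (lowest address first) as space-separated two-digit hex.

49024 in hexadecimal, padded to 16 bits, is 0xBF80.
Split into bytes (most-significant first): BF 80.
Little-endian: lowest address holds the least-significant byte.
So at ascending addresses the bytes are 80 BF.

80 BF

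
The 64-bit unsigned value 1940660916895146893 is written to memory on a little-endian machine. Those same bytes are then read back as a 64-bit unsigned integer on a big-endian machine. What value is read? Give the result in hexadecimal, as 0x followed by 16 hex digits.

0x8DE30465D29CEE1A

1940660916895146893 in 64-bit hexadecimal is 0x1AEE9CD26504E38D.
Stored little-endian, the bytes at ascending addresses are 8D E3 04 65 D2 9C EE 1A.
Read back as big-endian, the last byte is least significant, giving 0x8DE30465D29CEE1A.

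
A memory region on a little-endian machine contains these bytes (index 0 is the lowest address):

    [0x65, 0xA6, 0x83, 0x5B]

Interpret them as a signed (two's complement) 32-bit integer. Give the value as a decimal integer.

In little-endian order the low byte comes first in memory.
Reassemble most-significant byte first: 5B 83 A6 65 → 0x5B83A665.
0x5B83A665 = 1535354469.

1535354469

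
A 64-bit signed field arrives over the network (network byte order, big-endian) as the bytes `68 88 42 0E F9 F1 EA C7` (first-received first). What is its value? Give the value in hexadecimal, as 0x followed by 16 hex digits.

Big-endian stores the most-significant byte at the lowest address.
The bytes are already most-significant first: 0x6888420EF9F1EAC7.

0x6888420EF9F1EAC7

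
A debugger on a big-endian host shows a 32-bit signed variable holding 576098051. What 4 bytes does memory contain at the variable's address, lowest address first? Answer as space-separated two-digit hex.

576098051 in hexadecimal, padded to 32 bits, is 0x22568F03.
Split into bytes (most-significant first): 22 56 8F 03.
Big-endian: lowest address holds the most-significant byte.
So the memory order matches the most-significant-first order: 22 56 8F 03.

22 56 8F 03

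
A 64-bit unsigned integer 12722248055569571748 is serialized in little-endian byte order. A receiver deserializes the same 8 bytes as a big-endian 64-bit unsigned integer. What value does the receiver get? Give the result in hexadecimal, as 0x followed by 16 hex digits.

0xA4DFA08033818EB0

12722248055569571748 in 64-bit hexadecimal is 0xB08E813380A0DFA4.
Stored little-endian, the bytes at ascending addresses are A4 DF A0 80 33 81 8E B0.
Read back as big-endian, the last byte is least significant, giving 0xA4DFA08033818EB0.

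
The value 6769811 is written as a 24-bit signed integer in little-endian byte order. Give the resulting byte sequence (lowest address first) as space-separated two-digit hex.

93 4C 67

6769811 in hexadecimal, padded to 24 bits, is 0x674C93.
Split into bytes (most-significant first): 67 4C 93.
In little-endian order the low byte comes first in memory.
So at ascending addresses the bytes are 93 4C 67.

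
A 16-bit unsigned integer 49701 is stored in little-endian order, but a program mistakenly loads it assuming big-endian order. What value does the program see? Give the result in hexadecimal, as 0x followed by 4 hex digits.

0x25C2

49701 in 16-bit hexadecimal is 0xC225.
Stored little-endian, the bytes at ascending addresses are 25 C2.
Read back as big-endian, the last byte is least significant, giving 0x25C2.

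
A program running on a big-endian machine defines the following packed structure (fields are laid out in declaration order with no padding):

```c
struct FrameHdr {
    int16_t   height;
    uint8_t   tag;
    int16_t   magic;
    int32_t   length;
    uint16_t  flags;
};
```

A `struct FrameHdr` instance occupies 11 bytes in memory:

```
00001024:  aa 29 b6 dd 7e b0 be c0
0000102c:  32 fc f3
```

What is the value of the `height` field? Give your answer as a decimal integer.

`height` is the first field, at byte offset 0, occupying 2 bytes.
Bytes at offsets 0..1: AA 29.
In big-endian order the high byte comes first in memory.
The bytes are already most-significant first: 0xAA29.
Top bit is set, so as a signed 16-bit value this is 0xAA29 − 2^16 = -21975.

-21975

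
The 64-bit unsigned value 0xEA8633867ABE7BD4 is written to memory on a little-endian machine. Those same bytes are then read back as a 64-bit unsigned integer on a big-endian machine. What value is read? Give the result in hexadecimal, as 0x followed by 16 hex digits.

0xD47BBE7A863386EA

Stored little-endian, the bytes at ascending addresses are D4 7B BE 7A 86 33 86 EA.
Read back as big-endian, the last byte is least significant, giving 0xD47BBE7A863386EA.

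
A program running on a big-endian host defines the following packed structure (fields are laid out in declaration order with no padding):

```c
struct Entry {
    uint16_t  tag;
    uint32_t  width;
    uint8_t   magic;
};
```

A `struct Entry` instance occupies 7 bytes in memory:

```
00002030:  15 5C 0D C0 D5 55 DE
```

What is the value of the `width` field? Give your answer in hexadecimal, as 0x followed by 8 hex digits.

0x0DC0D555

`width` follows `tag` (2 bytes), so it starts at byte offset 2 and occupies 4 bytes.
Bytes at offsets 2..5: 0D C0 D5 55.
Big-endian stores the most-significant byte at the lowest address.
The bytes are already most-significant first: 0x0DC0D555.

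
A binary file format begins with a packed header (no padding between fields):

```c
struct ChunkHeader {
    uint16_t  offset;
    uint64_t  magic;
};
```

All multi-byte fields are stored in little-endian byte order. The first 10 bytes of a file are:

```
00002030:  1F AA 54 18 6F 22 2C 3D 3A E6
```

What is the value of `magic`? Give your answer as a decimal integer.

`magic` follows `offset` (2 bytes), so it starts at byte offset 2 and occupies 8 bytes.
Bytes at offsets 2..9: 54 18 6F 22 2C 3D 3A E6.
Little-endian: lowest address holds the least-significant byte.
Reassemble most-significant byte first: E6 3A 3D 2C 22 6F 18 54 → 0xE63A3D2C226F1854.
0xE63A3D2C226F1854 = 16589639437138204756.

16589639437138204756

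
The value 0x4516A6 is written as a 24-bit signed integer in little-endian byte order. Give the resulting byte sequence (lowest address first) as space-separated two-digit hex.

A6 16 45

Split into bytes (most-significant first): 45 16 A6.
In little-endian order the low byte comes first in memory.
So at ascending addresses the bytes are A6 16 45.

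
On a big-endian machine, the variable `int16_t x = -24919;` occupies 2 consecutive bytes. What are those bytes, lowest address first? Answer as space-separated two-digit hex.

9E A9

Two's complement of -24919 in 16 bits: 24919 = 0x6157; invert → 0x9EA8; add 1 → 0x9EA9.
Split into bytes (most-significant first): 9E A9.
In big-endian order the high byte comes first in memory.
So the memory order matches the most-significant-first order: 9E A9.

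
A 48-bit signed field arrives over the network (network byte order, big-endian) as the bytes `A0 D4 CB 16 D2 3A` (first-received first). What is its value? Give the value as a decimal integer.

-104639175929286

Big-endian stores the most-significant byte at the lowest address.
The bytes are already most-significant first: 0xA0D4CB16D23A.
Top bit is set, so as a signed 48-bit value this is 0xA0D4CB16D23A − 2^48 = -104639175929286.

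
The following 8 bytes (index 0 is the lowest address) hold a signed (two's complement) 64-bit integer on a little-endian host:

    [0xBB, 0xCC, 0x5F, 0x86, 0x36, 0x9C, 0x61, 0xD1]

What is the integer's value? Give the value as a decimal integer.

-3359232089045087045

In little-endian order the low byte comes first in memory.
Reassemble most-significant byte first: D1 61 9C 36 86 5F CC BB → 0xD1619C36865FCCBB.
Top bit is set, so as a signed 64-bit value this is 0xD1619C36865FCCBB − 2^64 = -3359232089045087045.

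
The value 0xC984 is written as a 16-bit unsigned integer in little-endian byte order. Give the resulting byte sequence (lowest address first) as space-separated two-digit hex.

84 C9

Split into bytes (most-significant first): C9 84.
Little-endian: lowest address holds the least-significant byte.
So at ascending addresses the bytes are 84 C9.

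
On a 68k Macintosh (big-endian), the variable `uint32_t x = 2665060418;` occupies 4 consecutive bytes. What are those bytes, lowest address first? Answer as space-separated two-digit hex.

9E D9 98 42

2665060418 in hexadecimal, padded to 32 bits, is 0x9ED99842.
Split into bytes (most-significant first): 9E D9 98 42.
Big-endian stores the most-significant byte at the lowest address.
So the memory order matches the most-significant-first order: 9E D9 98 42.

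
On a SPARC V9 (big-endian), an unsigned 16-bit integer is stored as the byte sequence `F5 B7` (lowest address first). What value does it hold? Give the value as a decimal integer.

Big-endian: lowest address holds the most-significant byte.
The bytes are already most-significant first: 0xF5B7.
0xF5B7 = 62903.

62903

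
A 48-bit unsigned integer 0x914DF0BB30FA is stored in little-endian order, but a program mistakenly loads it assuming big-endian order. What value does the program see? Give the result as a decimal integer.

Stored little-endian, the bytes at ascending addresses are FA 30 BB F0 4D 91.
Read back as big-endian, the last byte is least significant, giving 0xFA30BBF04D91.
0xFA30BBF04D91 = 275087218462097.

275087218462097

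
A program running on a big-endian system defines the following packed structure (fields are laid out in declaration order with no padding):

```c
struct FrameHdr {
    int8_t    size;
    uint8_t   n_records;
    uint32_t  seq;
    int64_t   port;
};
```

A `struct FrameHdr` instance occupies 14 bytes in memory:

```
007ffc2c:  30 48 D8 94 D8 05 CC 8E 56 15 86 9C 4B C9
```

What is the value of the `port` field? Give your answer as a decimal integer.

`port` follows `size` (1 B), `n_records` (1 B), `seq` (4 B), so it starts at offset 1 + 1 + 4 = 6 and occupies 8 bytes.
Bytes at offsets 6..13: CC 8E 56 15 86 9C 4B C9.
Big-endian: lowest address holds the most-significant byte.
The bytes are already most-significant first: 0xCC8E5615869C4BC9.
Top bit is set, so as a signed 64-bit value this is 0xCC8E5615869C4BC9 − 2^64 = -3706930792826647607.

-3706930792826647607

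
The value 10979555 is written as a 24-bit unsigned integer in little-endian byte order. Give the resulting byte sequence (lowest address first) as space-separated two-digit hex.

10979555 in hexadecimal, padded to 24 bits, is 0xA788E3.
Split into bytes (most-significant first): A7 88 E3.
Little-endian: lowest address holds the least-significant byte.
So at ascending addresses the bytes are E3 88 A7.

E3 88 A7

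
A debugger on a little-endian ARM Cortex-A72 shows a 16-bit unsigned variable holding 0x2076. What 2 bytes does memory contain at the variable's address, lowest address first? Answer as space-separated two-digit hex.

Split into bytes (most-significant first): 20 76.
In little-endian order the low byte comes first in memory.
So at ascending addresses the bytes are 76 20.

76 20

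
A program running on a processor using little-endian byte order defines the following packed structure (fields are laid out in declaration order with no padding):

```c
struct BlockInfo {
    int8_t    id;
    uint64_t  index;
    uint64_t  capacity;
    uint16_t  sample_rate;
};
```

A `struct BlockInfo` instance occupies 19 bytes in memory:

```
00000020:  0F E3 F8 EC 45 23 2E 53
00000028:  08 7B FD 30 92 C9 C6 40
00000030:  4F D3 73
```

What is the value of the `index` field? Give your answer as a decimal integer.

`index` follows `id` (1 byte), so it starts at byte offset 1 and occupies 8 bytes.
Bytes at offsets 1..8: E3 F8 EC 45 23 2E 53 08.
In little-endian order the low byte comes first in memory.
Reassemble most-significant byte first: 08 53 2E 23 45 EC F8 E3 → 0x08532E2345ECF8E3.
0x08532E2345ECF8E3 = 599873904402299107.

599873904402299107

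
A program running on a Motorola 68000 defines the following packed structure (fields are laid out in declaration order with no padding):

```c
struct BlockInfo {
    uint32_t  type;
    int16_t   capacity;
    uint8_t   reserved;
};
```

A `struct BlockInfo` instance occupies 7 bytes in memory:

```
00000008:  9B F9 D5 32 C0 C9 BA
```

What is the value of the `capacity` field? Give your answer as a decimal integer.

-16183

`capacity` follows `type` (4 bytes), so it starts at byte offset 4 and occupies 2 bytes.
Bytes at offsets 4..5: C0 C9.
In big-endian order the high byte comes first in memory.
The bytes are already most-significant first: 0xC0C9.
Top bit is set, so as a signed 16-bit value this is 0xC0C9 − 2^16 = -16183.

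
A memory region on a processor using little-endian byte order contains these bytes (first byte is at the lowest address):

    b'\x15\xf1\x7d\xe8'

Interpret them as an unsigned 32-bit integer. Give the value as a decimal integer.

3900567829

Little-endian: lowest address holds the least-significant byte.
Reassemble most-significant byte first: E8 7D F1 15 → 0xE87DF115.
0xE87DF115 = 3900567829.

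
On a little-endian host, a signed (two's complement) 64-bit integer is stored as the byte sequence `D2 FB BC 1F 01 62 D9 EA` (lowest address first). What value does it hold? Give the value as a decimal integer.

Little-endian: lowest address holds the least-significant byte.
Reassemble most-significant byte first: EA D9 62 01 1F BC FB D2 → 0xEAD962011FBCFBD2.
Top bit is set, so as a signed 64-bit value this is 0xEAD962011FBCFBD2 − 2^64 = -1524079241921233966.

-1524079241921233966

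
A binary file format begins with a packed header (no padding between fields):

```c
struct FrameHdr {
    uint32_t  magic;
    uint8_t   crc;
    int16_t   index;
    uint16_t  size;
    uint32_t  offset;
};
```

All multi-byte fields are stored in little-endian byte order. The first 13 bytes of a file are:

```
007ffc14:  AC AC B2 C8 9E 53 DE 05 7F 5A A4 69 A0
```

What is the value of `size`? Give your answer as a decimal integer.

32517

`size` follows `magic` (4 B), `crc` (1 B), `index` (2 B), so it starts at offset 4 + 1 + 2 = 7 and occupies 2 bytes.
Bytes at offsets 7..8: 05 7F.
In little-endian order the low byte comes first in memory.
Reassemble most-significant byte first: 7F 05 → 0x7F05.
0x7F05 = 32517.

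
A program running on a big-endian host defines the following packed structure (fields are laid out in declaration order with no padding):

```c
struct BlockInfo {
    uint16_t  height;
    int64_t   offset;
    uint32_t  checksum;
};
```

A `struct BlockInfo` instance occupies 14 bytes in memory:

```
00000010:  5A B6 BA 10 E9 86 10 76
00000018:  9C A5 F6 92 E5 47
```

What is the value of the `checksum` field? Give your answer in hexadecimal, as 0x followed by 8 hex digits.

`checksum` follows `height` (2 B), `offset` (8 B), so it starts at offset 2 + 8 = 10 and occupies 4 bytes.
Bytes at offsets 10..13: F6 92 E5 47.
Big-endian stores the most-significant byte at the lowest address.
The bytes are already most-significant first: 0xF692E547.

0xF692E547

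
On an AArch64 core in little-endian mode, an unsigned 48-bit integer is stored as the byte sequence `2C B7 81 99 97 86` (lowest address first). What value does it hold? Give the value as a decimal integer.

147985673598764

In little-endian order the low byte comes first in memory.
Reassemble most-significant byte first: 86 97 99 81 B7 2C → 0x86979981B72C.
0x86979981B72C = 147985673598764.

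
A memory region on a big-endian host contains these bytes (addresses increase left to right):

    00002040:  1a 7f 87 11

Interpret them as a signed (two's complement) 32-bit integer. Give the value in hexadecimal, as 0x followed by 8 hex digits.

In big-endian order the high byte comes first in memory.
The bytes are already most-significant first: 0x1A7F8711.

0x1A7F8711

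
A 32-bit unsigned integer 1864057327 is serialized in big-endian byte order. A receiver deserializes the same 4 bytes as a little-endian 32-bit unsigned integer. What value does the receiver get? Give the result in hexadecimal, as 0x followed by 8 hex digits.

0xEF411B6F

1864057327 in 32-bit hexadecimal is 0x6F1B41EF.
Stored big-endian, the bytes at ascending addresses are 6F 1B 41 EF.
Read back as little-endian, the first byte is least significant, giving 0xEF411B6F.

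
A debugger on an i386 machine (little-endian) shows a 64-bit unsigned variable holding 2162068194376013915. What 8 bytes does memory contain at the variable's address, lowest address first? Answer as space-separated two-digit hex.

2162068194376013915 in hexadecimal, padded to 64 bits, is 0x1E01359151F3D85B.
Split into bytes (most-significant first): 1E 01 35 91 51 F3 D8 5B.
In little-endian order the low byte comes first in memory.
So at ascending addresses the bytes are 5B D8 F3 51 91 35 01 1E.

5B D8 F3 51 91 35 01 1E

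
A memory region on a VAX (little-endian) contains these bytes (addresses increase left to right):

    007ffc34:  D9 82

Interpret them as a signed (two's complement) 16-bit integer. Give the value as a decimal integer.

-32039

Little-endian: lowest address holds the least-significant byte.
Reassemble most-significant byte first: 82 D9 → 0x82D9.
Top bit is set, so as a signed 16-bit value this is 0x82D9 − 2^16 = -32039.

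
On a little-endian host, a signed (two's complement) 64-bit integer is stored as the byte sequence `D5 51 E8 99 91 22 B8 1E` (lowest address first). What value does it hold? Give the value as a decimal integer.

In little-endian order the low byte comes first in memory.
Reassemble most-significant byte first: 1E B8 22 91 99 E8 51 D5 → 0x1EB8229199E851D5.
0x1EB8229199E851D5 = 2213557225600340437.

2213557225600340437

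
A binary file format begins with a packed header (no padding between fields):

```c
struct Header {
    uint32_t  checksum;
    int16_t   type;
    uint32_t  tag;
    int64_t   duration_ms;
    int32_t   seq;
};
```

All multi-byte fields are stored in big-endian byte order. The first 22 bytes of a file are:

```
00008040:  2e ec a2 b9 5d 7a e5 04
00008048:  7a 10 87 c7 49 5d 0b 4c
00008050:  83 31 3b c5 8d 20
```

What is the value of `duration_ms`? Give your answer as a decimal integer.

-8662874694253509839

`duration_ms` follows `checksum` (4 B), `type` (2 B), `tag` (4 B), so it starts at offset 4 + 2 + 4 = 10 and occupies 8 bytes.
Bytes at offsets 10..17: 87 C7 49 5D 0B 4C 83 31.
Big-endian stores the most-significant byte at the lowest address.
The bytes are already most-significant first: 0x87C7495D0B4C8331.
Top bit is set, so as a signed 64-bit value this is 0x87C7495D0B4C8331 − 2^64 = -8662874694253509839.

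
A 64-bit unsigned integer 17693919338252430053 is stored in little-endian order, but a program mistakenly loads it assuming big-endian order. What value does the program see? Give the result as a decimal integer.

17693919338252430053 in 64-bit hexadecimal is 0xF58D6DE448F36AE5.
Stored little-endian, the bytes at ascending addresses are E5 6A F3 48 E4 6D 8D F5.
Read back as big-endian, the last byte is least significant, giving 0xE56AF348E46D8DF5.
0xE56AF348E46D8DF5 = 16531292876612406773.

16531292876612406773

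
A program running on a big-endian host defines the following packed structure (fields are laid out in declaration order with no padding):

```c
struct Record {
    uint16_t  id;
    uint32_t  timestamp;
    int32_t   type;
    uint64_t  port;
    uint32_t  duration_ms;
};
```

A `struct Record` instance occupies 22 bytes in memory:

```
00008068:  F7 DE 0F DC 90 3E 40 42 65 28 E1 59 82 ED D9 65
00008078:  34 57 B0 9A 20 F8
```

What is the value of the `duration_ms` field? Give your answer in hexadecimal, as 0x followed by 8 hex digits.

0xB09A20F8

`duration_ms` follows `id` (2 B), `timestamp` (4 B), `type` (4 B), `port` (8 B), so it starts at offset 2 + 4 + 4 + 8 = 18 and occupies 4 bytes.
Bytes at offsets 18..21: B0 9A 20 F8.
Big-endian stores the most-significant byte at the lowest address.
The bytes are already most-significant first: 0xB09A20F8.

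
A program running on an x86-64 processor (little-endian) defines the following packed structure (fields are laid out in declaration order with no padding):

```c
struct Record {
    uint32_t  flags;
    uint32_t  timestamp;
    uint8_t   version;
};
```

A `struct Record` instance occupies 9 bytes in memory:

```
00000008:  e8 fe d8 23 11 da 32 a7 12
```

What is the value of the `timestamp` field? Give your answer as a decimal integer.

`timestamp` follows `flags` (4 bytes), so it starts at byte offset 4 and occupies 4 bytes.
Bytes at offsets 4..7: 11 DA 32 A7.
Little-endian: lowest address holds the least-significant byte.
Reassemble most-significant byte first: A7 32 DA 11 → 0xA732DA11.
0xA732DA11 = 2805127697.

2805127697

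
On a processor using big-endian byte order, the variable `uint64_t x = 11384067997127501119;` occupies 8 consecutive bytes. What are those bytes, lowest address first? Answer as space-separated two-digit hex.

11384067997127501119 in hexadecimal, padded to 64 bits, is 0x9DFC55872BAD653F.
Split into bytes (most-significant first): 9D FC 55 87 2B AD 65 3F.
Big-endian: lowest address holds the most-significant byte.
So the memory order matches the most-significant-first order: 9D FC 55 87 2B AD 65 3F.

9D FC 55 87 2B AD 65 3F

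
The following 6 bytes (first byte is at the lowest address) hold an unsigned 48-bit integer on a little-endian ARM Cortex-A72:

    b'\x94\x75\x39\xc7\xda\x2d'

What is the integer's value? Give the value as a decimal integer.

50417668552084

In little-endian order the low byte comes first in memory.
Reassemble most-significant byte first: 2D DA C7 39 75 94 → 0x2DDAC7397594.
0x2DDAC7397594 = 50417668552084.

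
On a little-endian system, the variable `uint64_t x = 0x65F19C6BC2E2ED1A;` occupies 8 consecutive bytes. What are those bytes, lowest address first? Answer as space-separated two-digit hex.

1A ED E2 C2 6B 9C F1 65

Split into bytes (most-significant first): 65 F1 9C 6B C2 E2 ED 1A.
Little-endian: lowest address holds the least-significant byte.
So at ascending addresses the bytes are 1A ED E2 C2 6B 9C F1 65.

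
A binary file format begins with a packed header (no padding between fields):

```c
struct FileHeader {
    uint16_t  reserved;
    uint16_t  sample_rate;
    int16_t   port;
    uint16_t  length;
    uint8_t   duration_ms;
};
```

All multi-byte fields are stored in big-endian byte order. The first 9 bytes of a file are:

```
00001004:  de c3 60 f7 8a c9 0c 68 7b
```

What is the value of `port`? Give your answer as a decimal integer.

`port` follows `reserved` (2 B), `sample_rate` (2 B), so it starts at offset 2 + 2 = 4 and occupies 2 bytes.
Bytes at offsets 4..5: 8A C9.
Big-endian: lowest address holds the most-significant byte.
The bytes are already most-significant first: 0x8AC9.
Top bit is set, so as a signed 16-bit value this is 0x8AC9 − 2^16 = -30007.

-30007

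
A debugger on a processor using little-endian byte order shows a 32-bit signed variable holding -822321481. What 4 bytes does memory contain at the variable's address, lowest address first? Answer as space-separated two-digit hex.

Two's complement of -822321481 in 32 bits: 822321481 = 0x3103A149; invert → 0xCEFC5EB6; add 1 → 0xCEFC5EB7.
Split into bytes (most-significant first): CE FC 5E B7.
In little-endian order the low byte comes first in memory.
So at ascending addresses the bytes are B7 5E FC CE.

B7 5E FC CE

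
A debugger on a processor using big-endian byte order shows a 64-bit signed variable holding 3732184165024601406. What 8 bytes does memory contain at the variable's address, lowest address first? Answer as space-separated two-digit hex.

33 CB 61 B9 60 A1 15 3E

3732184165024601406 in hexadecimal, padded to 64 bits, is 0x33CB61B960A1153E.
Split into bytes (most-significant first): 33 CB 61 B9 60 A1 15 3E.
In big-endian order the high byte comes first in memory.
So the memory order matches the most-significant-first order: 33 CB 61 B9 60 A1 15 3E.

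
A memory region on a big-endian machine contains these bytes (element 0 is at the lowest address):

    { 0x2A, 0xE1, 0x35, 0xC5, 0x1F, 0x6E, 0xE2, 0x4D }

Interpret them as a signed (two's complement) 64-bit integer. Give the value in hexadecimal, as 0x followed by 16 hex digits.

Big-endian stores the most-significant byte at the lowest address.
The bytes are already most-significant first: 0x2AE135C51F6EE24D.

0x2AE135C51F6EE24D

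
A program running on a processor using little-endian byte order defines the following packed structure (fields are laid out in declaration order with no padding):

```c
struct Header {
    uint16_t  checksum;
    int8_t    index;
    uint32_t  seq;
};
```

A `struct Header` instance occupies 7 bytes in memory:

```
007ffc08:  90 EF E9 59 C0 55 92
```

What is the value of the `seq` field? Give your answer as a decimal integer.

2455093337

`seq` follows `checksum` (2 B), `index` (1 B), so it starts at offset 2 + 1 = 3 and occupies 4 bytes.
Bytes at offsets 3..6: 59 C0 55 92.
Little-endian stores the least-significant byte at the lowest address.
Reassemble most-significant byte first: 92 55 C0 59 → 0x9255C059.
0x9255C059 = 2455093337.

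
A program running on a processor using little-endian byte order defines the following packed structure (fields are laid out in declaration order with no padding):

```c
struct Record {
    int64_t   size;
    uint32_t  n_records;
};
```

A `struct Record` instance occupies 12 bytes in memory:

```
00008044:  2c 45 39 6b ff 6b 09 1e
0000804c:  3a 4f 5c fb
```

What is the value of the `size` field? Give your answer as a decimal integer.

`size` is the first field, at byte offset 0, occupying 8 bytes.
Bytes at offsets 0..7: 2C 45 39 6B FF 6B 09 1E.
Little-endian stores the least-significant byte at the lowest address.
Reassemble most-significant byte first: 1E 09 6B FF 6B 39 45 2C → 0x1E096BFF6B39452C.
0x1E096BFF6B39452C = 2164379840687981868.

2164379840687981868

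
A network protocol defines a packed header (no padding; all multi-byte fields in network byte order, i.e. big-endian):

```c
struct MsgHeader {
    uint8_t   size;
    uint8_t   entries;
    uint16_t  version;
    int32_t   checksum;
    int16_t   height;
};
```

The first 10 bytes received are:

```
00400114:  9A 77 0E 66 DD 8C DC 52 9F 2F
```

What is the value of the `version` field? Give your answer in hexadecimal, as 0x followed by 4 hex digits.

0x0E66

`version` follows `size` (1 B), `entries` (1 B), so it starts at offset 1 + 1 = 2 and occupies 2 bytes.
Bytes at offsets 2..3: 0E 66.
Big-endian stores the most-significant byte at the lowest address.
The bytes are already most-significant first: 0x0E66.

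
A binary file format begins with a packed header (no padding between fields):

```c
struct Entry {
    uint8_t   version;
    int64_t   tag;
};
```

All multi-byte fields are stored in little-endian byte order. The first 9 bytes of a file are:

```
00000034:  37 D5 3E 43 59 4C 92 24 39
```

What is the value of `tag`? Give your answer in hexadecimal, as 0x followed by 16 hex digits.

0x3924924C59433ED5

`tag` follows `version` (1 byte), so it starts at byte offset 1 and occupies 8 bytes.
Bytes at offsets 1..8: D5 3E 43 59 4C 92 24 39.
Little-endian: lowest address holds the least-significant byte.
Reassemble most-significant byte first: 39 24 92 4C 59 43 3E D5 → 0x3924924C59433ED5.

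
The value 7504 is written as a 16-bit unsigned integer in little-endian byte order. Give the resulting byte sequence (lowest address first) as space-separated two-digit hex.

50 1D

7504 in hexadecimal, padded to 16 bits, is 0x1D50.
Split into bytes (most-significant first): 1D 50.
Little-endian: lowest address holds the least-significant byte.
So at ascending addresses the bytes are 50 1D.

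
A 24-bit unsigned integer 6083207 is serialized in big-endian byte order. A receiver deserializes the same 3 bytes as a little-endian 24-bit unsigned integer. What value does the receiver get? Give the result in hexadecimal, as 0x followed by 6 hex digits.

0x87D25C

6083207 in 24-bit hexadecimal is 0x5CD287.
Stored big-endian, the bytes at ascending addresses are 5C D2 87.
Read back as little-endian, the first byte is least significant, giving 0x87D25C.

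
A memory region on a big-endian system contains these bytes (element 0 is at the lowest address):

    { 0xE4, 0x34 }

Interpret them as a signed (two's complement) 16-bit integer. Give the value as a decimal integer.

-7116

In big-endian order the high byte comes first in memory.
The bytes are already most-significant first: 0xE434.
Top bit is set, so as a signed 16-bit value this is 0xE434 − 2^16 = -7116.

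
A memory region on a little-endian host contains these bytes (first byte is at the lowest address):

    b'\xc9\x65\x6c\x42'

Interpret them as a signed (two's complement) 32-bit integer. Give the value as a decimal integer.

1114400201

In little-endian order the low byte comes first in memory.
Reassemble most-significant byte first: 42 6C 65 C9 → 0x426C65C9.
0x426C65C9 = 1114400201.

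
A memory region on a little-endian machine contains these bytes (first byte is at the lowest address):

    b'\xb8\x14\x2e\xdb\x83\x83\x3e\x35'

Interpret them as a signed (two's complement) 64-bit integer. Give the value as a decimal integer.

Little-endian stores the least-significant byte at the lowest address.
Reassemble most-significant byte first: 35 3E 83 83 DB 2E 14 B8 → 0x353E8383DB2E14B8.
0x353E8383DB2E14B8 = 3836648534907425976.

3836648534907425976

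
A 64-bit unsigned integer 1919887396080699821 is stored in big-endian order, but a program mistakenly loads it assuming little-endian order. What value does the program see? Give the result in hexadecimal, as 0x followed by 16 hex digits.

1919887396080699821 in 64-bit hexadecimal is 0x1AA4CF6A2C23C9AD.
Stored big-endian, the bytes at ascending addresses are 1A A4 CF 6A 2C 23 C9 AD.
Read back as little-endian, the first byte is least significant, giving 0xADC9232C6ACFA41A.

0xADC9232C6ACFA41A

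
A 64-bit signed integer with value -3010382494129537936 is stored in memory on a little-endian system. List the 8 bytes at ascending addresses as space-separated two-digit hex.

Two's complement of -3010382494129537936 in 64 bits: 3010382494129537936 = 0x29C706EDC0A54390; invert → 0xD638F9123F5ABC6F; add 1 → 0xD638F9123F5ABC70.
Split into bytes (most-significant first): D6 38 F9 12 3F 5A BC 70.
In little-endian order the low byte comes first in memory.
So at ascending addresses the bytes are 70 BC 5A 3F 12 F9 38 D6.

70 BC 5A 3F 12 F9 38 D6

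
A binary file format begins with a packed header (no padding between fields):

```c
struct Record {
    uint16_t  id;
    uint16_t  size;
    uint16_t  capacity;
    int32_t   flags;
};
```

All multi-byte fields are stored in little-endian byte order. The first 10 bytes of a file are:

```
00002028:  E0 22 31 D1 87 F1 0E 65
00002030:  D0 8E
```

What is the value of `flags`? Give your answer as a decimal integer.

-1898945266

`flags` follows `id` (2 B), `size` (2 B), `capacity` (2 B), so it starts at offset 2 + 2 + 2 = 6 and occupies 4 bytes.
Bytes at offsets 6..9: 0E 65 D0 8E.
Little-endian: lowest address holds the least-significant byte.
Reassemble most-significant byte first: 8E D0 65 0E → 0x8ED0650E.
Top bit is set, so as a signed 32-bit value this is 0x8ED0650E − 2^32 = -1898945266.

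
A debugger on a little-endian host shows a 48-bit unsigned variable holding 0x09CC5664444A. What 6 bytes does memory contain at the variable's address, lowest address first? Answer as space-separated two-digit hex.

Split into bytes (most-significant first): 09 CC 56 64 44 4A.
In little-endian order the low byte comes first in memory.
So at ascending addresses the bytes are 4A 44 64 56 CC 09.

4A 44 64 56 CC 09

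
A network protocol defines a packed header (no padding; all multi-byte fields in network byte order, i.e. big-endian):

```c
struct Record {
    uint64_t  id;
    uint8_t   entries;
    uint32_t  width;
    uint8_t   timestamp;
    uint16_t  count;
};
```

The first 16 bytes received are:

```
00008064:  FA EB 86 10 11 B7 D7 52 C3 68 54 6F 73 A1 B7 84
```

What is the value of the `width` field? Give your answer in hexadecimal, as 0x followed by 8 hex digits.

`width` follows `id` (8 B), `entries` (1 B), so it starts at offset 8 + 1 = 9 and occupies 4 bytes.
Bytes at offsets 9..12: 68 54 6F 73.
In big-endian order the high byte comes first in memory.
The bytes are already most-significant first: 0x68546F73.

0x68546F73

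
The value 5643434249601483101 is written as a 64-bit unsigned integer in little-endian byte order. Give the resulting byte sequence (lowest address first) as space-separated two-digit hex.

5643434249601483101 in hexadecimal, padded to 64 bits, is 0x4E51818CC0C5015D.
Split into bytes (most-significant first): 4E 51 81 8C C0 C5 01 5D.
Little-endian: lowest address holds the least-significant byte.
So at ascending addresses the bytes are 5D 01 C5 C0 8C 81 51 4E.

5D 01 C5 C0 8C 81 51 4E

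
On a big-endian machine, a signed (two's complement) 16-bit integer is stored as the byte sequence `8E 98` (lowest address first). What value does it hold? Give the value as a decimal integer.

Big-endian stores the most-significant byte at the lowest address.
The bytes are already most-significant first: 0x8E98.
Top bit is set, so as a signed 16-bit value this is 0x8E98 − 2^16 = -29032.

-29032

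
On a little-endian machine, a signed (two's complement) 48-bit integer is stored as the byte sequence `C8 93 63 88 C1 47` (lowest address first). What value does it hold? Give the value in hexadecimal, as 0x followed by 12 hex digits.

In little-endian order the low byte comes first in memory.
Reassemble most-significant byte first: 47 C1 88 63 93 C8 → 0x47C1886393C8.

0x47C1886393C8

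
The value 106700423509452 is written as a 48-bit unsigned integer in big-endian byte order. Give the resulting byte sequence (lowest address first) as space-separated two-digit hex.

106700423509452 in hexadecimal, padded to 48 bits, is 0x610B20D735CC.
Split into bytes (most-significant first): 61 0B 20 D7 35 CC.
In big-endian order the high byte comes first in memory.
So the memory order matches the most-significant-first order: 61 0B 20 D7 35 CC.

61 0B 20 D7 35 CC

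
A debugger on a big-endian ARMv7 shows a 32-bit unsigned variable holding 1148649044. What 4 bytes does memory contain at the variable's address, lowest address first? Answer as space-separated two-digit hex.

1148649044 in hexadecimal, padded to 32 bits, is 0x4476FE54.
Split into bytes (most-significant first): 44 76 FE 54.
Big-endian stores the most-significant byte at the lowest address.
So the memory order matches the most-significant-first order: 44 76 FE 54.

44 76 FE 54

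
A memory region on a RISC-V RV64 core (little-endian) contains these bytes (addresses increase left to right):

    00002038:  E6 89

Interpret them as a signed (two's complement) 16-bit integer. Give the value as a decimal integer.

In little-endian order the low byte comes first in memory.
Reassemble most-significant byte first: 89 E6 → 0x89E6.
Top bit is set, so as a signed 16-bit value this is 0x89E6 − 2^16 = -30234.

-30234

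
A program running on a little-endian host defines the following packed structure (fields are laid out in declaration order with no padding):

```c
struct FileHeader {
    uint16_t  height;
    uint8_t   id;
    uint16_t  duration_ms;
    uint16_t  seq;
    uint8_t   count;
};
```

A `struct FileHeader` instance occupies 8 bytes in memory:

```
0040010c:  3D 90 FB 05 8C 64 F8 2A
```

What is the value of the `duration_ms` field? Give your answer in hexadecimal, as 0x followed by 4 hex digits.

`duration_ms` follows `height` (2 B), `id` (1 B), so it starts at offset 2 + 1 = 3 and occupies 2 bytes.
Bytes at offsets 3..4: 05 8C.
Little-endian: lowest address holds the least-significant byte.
Reassemble most-significant byte first: 8C 05 → 0x8C05.

0x8C05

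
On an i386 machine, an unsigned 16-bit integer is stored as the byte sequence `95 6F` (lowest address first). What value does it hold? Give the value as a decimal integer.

28565

In little-endian order the low byte comes first in memory.
Reassemble most-significant byte first: 6F 95 → 0x6F95.
0x6F95 = 28565.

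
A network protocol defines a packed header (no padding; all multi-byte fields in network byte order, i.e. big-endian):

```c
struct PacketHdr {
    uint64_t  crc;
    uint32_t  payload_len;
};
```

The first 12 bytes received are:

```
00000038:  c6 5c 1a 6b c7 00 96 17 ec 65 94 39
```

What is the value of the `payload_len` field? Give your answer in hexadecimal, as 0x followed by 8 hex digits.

0xEC659439

`payload_len` follows `crc` (8 bytes), so it starts at byte offset 8 and occupies 4 bytes.
Bytes at offsets 8..11: EC 65 94 39.
Big-endian: lowest address holds the most-significant byte.
The bytes are already most-significant first: 0xEC659439.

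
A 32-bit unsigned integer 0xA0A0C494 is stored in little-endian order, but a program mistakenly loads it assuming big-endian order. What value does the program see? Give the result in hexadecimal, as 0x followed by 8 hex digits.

Stored little-endian, the bytes at ascending addresses are 94 C4 A0 A0.
Read back as big-endian, the last byte is least significant, giving 0x94C4A0A0.

0x94C4A0A0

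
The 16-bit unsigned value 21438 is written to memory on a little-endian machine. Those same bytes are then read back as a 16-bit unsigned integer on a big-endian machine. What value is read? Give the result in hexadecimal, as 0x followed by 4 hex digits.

0xBE53

21438 in 16-bit hexadecimal is 0x53BE.
Stored little-endian, the bytes at ascending addresses are BE 53.
Read back as big-endian, the last byte is least significant, giving 0xBE53.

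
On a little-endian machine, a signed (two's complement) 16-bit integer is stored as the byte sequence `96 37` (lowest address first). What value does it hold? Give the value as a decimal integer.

In little-endian order the low byte comes first in memory.
Reassemble most-significant byte first: 37 96 → 0x3796.
0x3796 = 14230.

14230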